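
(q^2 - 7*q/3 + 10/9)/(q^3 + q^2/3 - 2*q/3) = (q - 5/3)/(q*(q + 1))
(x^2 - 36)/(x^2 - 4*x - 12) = (x + 6)/(x + 2)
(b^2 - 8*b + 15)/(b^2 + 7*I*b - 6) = (b^2 - 8*b + 15)/(b^2 + 7*I*b - 6)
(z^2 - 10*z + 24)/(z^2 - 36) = (z - 4)/(z + 6)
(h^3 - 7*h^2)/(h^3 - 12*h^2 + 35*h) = h/(h - 5)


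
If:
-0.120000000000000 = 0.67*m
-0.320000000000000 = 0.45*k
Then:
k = -0.71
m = -0.18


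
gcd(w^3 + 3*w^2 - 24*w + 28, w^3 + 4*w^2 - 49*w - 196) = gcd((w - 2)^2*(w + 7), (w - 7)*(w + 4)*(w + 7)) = w + 7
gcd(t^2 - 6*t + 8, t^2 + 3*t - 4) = 1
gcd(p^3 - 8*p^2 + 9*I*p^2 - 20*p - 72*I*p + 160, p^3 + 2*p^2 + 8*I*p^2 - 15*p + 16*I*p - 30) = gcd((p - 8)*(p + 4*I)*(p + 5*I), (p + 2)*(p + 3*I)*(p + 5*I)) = p + 5*I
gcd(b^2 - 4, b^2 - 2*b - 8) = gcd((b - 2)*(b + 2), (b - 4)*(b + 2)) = b + 2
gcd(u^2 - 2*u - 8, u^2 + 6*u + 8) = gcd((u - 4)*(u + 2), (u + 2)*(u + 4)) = u + 2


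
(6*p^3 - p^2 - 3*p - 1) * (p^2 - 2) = 6*p^5 - p^4 - 15*p^3 + p^2 + 6*p + 2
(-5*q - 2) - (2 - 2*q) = -3*q - 4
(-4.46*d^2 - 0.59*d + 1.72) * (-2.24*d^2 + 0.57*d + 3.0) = 9.9904*d^4 - 1.2206*d^3 - 17.5691*d^2 - 0.7896*d + 5.16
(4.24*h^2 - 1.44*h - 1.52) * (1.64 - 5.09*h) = -21.5816*h^3 + 14.2832*h^2 + 5.3752*h - 2.4928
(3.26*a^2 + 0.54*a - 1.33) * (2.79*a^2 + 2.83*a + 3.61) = 9.0954*a^4 + 10.7324*a^3 + 9.5861*a^2 - 1.8145*a - 4.8013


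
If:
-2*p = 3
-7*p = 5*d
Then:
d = 21/10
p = -3/2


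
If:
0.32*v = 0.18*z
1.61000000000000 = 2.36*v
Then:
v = 0.68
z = 1.21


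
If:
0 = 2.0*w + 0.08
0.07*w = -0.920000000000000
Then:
No Solution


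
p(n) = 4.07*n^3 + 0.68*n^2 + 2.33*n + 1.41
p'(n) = 12.21*n^2 + 1.36*n + 2.33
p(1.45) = 18.63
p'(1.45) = 29.97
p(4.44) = 381.40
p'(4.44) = 249.07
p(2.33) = 62.01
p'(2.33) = 71.79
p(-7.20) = -1499.23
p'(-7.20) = 625.50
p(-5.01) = -505.00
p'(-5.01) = 301.99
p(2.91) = 114.24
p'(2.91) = 109.68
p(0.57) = 3.71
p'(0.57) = 7.07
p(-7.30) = -1562.66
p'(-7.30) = 643.07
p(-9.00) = -2931.51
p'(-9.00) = 979.10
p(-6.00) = -867.21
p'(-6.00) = 433.73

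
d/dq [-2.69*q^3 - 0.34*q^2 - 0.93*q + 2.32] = -8.07*q^2 - 0.68*q - 0.93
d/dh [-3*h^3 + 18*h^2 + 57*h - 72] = -9*h^2 + 36*h + 57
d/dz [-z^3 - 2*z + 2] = -3*z^2 - 2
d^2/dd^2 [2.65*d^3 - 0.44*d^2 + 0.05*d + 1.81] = 15.9*d - 0.88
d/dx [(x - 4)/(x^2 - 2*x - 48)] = (x^2 - 2*x - 2*(x - 4)*(x - 1) - 48)/(-x^2 + 2*x + 48)^2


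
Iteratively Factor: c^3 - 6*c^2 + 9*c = (c - 3)*(c^2 - 3*c) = c*(c - 3)*(c - 3)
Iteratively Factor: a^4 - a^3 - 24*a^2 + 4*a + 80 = (a - 5)*(a^3 + 4*a^2 - 4*a - 16) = (a - 5)*(a + 2)*(a^2 + 2*a - 8) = (a - 5)*(a + 2)*(a + 4)*(a - 2)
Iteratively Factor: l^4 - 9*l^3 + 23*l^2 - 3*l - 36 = (l - 3)*(l^3 - 6*l^2 + 5*l + 12) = (l - 3)^2*(l^2 - 3*l - 4) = (l - 3)^2*(l + 1)*(l - 4)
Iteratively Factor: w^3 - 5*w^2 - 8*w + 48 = (w - 4)*(w^2 - w - 12) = (w - 4)^2*(w + 3)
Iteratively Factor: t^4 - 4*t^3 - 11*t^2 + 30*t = (t + 3)*(t^3 - 7*t^2 + 10*t) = (t - 5)*(t + 3)*(t^2 - 2*t) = (t - 5)*(t - 2)*(t + 3)*(t)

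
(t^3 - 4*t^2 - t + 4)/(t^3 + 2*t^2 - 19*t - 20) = (t - 1)/(t + 5)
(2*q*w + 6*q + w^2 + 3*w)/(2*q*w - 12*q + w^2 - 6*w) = (w + 3)/(w - 6)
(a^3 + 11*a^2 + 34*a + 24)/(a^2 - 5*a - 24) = (a^3 + 11*a^2 + 34*a + 24)/(a^2 - 5*a - 24)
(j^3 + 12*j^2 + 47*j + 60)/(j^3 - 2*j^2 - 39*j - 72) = (j^2 + 9*j + 20)/(j^2 - 5*j - 24)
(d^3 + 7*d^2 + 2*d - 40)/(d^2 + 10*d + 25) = (d^2 + 2*d - 8)/(d + 5)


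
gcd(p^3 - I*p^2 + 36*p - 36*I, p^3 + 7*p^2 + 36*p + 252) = p^2 + 36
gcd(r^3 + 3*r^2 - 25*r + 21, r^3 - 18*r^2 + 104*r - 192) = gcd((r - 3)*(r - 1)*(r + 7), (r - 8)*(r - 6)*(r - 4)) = 1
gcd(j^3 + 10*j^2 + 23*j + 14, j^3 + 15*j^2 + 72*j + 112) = j + 7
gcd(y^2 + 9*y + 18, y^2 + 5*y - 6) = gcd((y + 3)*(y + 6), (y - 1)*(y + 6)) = y + 6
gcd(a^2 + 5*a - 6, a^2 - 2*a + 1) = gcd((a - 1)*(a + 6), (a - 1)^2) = a - 1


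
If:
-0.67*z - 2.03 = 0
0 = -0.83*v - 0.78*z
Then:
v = 2.85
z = -3.03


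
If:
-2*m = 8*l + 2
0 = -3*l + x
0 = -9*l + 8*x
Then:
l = 0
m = -1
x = 0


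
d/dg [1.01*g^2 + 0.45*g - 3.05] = 2.02*g + 0.45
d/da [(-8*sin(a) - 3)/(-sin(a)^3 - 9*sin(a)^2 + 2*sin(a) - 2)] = (-16*sin(a)^3 - 81*sin(a)^2 - 54*sin(a) + 22)*cos(a)/(sin(a)^3 + 9*sin(a)^2 - 2*sin(a) + 2)^2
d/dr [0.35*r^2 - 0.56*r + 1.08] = 0.7*r - 0.56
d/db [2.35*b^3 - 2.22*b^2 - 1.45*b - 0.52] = 7.05*b^2 - 4.44*b - 1.45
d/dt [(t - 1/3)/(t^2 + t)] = (-3*t^2 + 2*t + 1)/(3*t^2*(t^2 + 2*t + 1))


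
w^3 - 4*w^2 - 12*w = w*(w - 6)*(w + 2)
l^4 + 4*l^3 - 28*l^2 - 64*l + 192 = (l - 4)*(l - 2)*(l + 4)*(l + 6)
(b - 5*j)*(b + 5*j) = b^2 - 25*j^2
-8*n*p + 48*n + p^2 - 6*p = (-8*n + p)*(p - 6)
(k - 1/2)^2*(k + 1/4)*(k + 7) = k^4 + 25*k^3/4 - 21*k^2/4 + k/16 + 7/16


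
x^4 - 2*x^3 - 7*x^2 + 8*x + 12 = (x - 3)*(x - 2)*(x + 1)*(x + 2)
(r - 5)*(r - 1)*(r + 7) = r^3 + r^2 - 37*r + 35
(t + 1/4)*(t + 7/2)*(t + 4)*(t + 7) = t^4 + 59*t^3/4 + 561*t^2/8 + 917*t/8 + 49/2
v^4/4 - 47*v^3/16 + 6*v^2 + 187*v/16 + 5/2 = (v/4 + 1/4)*(v - 8)*(v - 5)*(v + 1/4)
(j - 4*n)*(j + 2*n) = j^2 - 2*j*n - 8*n^2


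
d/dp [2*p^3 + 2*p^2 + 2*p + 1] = 6*p^2 + 4*p + 2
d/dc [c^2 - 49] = 2*c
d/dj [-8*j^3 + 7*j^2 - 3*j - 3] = -24*j^2 + 14*j - 3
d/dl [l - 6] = 1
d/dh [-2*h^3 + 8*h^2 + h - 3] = -6*h^2 + 16*h + 1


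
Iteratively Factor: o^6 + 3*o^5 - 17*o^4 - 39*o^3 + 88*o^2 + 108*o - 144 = (o - 2)*(o^5 + 5*o^4 - 7*o^3 - 53*o^2 - 18*o + 72) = (o - 2)*(o - 1)*(o^4 + 6*o^3 - o^2 - 54*o - 72) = (o - 2)*(o - 1)*(o + 4)*(o^3 + 2*o^2 - 9*o - 18) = (o - 2)*(o - 1)*(o + 2)*(o + 4)*(o^2 - 9) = (o - 3)*(o - 2)*(o - 1)*(o + 2)*(o + 4)*(o + 3)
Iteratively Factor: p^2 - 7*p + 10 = (p - 5)*(p - 2)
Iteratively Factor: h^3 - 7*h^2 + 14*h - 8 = (h - 4)*(h^2 - 3*h + 2) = (h - 4)*(h - 1)*(h - 2)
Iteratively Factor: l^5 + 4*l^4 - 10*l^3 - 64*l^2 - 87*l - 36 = (l + 1)*(l^4 + 3*l^3 - 13*l^2 - 51*l - 36) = (l + 1)*(l + 3)*(l^3 - 13*l - 12) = (l + 1)*(l + 3)^2*(l^2 - 3*l - 4) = (l + 1)^2*(l + 3)^2*(l - 4)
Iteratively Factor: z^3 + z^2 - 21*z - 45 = (z - 5)*(z^2 + 6*z + 9) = (z - 5)*(z + 3)*(z + 3)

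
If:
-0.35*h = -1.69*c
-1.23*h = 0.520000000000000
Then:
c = -0.09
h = -0.42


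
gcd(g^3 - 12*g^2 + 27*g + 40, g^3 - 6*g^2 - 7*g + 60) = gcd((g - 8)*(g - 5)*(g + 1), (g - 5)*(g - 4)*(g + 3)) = g - 5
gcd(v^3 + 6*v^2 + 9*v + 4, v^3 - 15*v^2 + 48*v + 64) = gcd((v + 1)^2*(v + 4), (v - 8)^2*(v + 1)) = v + 1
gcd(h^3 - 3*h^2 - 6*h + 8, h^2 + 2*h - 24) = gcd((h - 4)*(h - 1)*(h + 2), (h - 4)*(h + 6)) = h - 4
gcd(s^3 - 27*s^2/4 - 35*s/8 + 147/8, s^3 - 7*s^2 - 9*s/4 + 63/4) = s^2 - 17*s/2 + 21/2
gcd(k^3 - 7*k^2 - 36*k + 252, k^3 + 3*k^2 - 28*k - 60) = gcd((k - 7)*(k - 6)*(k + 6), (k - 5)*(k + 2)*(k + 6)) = k + 6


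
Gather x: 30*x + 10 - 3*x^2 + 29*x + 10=-3*x^2 + 59*x + 20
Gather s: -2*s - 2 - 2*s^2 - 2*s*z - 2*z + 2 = -2*s^2 + s*(-2*z - 2) - 2*z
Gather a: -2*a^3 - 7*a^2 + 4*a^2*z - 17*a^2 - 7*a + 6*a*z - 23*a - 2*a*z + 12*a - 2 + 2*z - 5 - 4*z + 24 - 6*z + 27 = -2*a^3 + a^2*(4*z - 24) + a*(4*z - 18) - 8*z + 44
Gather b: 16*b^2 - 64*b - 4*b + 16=16*b^2 - 68*b + 16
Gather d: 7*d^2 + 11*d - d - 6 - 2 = 7*d^2 + 10*d - 8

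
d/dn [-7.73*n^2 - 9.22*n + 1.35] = -15.46*n - 9.22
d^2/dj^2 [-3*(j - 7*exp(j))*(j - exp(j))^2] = 27*j^2*exp(j) - 180*j*exp(2*j) + 108*j*exp(j) - 18*j + 189*exp(3*j) - 180*exp(2*j) + 54*exp(j)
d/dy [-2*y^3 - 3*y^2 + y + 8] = -6*y^2 - 6*y + 1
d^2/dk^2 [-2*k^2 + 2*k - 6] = -4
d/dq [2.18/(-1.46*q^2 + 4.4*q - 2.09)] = (6.3656*q - 9.592)/(1.46*q^2 - 4.4*q + 2.09)^2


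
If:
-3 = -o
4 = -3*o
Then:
No Solution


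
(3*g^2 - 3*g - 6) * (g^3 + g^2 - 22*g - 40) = 3*g^5 - 75*g^3 - 60*g^2 + 252*g + 240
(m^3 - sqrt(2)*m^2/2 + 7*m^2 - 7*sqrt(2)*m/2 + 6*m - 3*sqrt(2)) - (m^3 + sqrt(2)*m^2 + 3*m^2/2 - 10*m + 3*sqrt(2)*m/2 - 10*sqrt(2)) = -3*sqrt(2)*m^2/2 + 11*m^2/2 - 5*sqrt(2)*m + 16*m + 7*sqrt(2)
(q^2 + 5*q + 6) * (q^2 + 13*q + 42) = q^4 + 18*q^3 + 113*q^2 + 288*q + 252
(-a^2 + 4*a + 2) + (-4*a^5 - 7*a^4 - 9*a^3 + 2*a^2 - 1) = -4*a^5 - 7*a^4 - 9*a^3 + a^2 + 4*a + 1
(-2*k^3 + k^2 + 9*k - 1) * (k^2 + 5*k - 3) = -2*k^5 - 9*k^4 + 20*k^3 + 41*k^2 - 32*k + 3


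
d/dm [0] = 0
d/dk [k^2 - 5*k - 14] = 2*k - 5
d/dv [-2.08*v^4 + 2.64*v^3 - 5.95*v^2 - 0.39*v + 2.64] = -8.32*v^3 + 7.92*v^2 - 11.9*v - 0.39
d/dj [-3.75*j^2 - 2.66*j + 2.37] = -7.5*j - 2.66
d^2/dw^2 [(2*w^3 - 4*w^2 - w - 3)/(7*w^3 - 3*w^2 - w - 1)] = 2*(-154*w^6 - 105*w^5 - 819*w^4 + 300*w^3 - 18*w^2 - 75*w + 3)/(343*w^9 - 441*w^8 + 42*w^7 - 48*w^6 + 120*w^5 + 6*w^4 + 2*w^3 - 12*w^2 - 3*w - 1)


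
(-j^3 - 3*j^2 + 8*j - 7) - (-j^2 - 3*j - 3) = -j^3 - 2*j^2 + 11*j - 4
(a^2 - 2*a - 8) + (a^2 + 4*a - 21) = 2*a^2 + 2*a - 29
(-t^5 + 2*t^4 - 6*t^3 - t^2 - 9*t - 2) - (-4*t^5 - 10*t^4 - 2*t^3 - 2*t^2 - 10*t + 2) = 3*t^5 + 12*t^4 - 4*t^3 + t^2 + t - 4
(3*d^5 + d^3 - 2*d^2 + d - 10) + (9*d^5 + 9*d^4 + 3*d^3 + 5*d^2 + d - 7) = 12*d^5 + 9*d^4 + 4*d^3 + 3*d^2 + 2*d - 17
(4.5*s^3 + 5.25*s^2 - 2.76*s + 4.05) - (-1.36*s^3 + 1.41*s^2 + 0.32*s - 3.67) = 5.86*s^3 + 3.84*s^2 - 3.08*s + 7.72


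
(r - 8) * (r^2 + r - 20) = r^3 - 7*r^2 - 28*r + 160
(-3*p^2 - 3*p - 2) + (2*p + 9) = -3*p^2 - p + 7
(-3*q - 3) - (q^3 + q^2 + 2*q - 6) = -q^3 - q^2 - 5*q + 3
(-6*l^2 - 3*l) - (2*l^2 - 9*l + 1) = -8*l^2 + 6*l - 1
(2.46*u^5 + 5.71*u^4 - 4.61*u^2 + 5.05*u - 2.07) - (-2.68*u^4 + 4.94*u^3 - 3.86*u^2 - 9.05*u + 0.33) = 2.46*u^5 + 8.39*u^4 - 4.94*u^3 - 0.75*u^2 + 14.1*u - 2.4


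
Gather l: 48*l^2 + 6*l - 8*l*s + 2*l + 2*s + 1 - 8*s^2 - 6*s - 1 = 48*l^2 + l*(8 - 8*s) - 8*s^2 - 4*s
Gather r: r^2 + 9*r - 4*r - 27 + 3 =r^2 + 5*r - 24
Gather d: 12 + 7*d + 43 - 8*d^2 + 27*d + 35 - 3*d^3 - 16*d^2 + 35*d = -3*d^3 - 24*d^2 + 69*d + 90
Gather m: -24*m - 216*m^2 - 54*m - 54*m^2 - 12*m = -270*m^2 - 90*m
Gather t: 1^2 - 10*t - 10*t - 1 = -20*t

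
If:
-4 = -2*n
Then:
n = 2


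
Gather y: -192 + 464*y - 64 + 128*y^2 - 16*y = 128*y^2 + 448*y - 256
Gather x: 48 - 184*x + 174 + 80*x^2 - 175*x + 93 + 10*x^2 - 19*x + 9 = 90*x^2 - 378*x + 324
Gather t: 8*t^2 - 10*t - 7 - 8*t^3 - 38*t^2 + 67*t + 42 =-8*t^3 - 30*t^2 + 57*t + 35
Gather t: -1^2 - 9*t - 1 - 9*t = -18*t - 2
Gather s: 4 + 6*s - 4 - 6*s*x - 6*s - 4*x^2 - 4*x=-6*s*x - 4*x^2 - 4*x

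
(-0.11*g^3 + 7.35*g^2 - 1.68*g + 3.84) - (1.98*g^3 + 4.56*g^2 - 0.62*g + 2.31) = -2.09*g^3 + 2.79*g^2 - 1.06*g + 1.53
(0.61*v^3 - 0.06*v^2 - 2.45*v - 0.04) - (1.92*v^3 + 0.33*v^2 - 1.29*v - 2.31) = -1.31*v^3 - 0.39*v^2 - 1.16*v + 2.27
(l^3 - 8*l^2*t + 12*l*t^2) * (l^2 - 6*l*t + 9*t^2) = l^5 - 14*l^4*t + 69*l^3*t^2 - 144*l^2*t^3 + 108*l*t^4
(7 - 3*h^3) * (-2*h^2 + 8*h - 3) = 6*h^5 - 24*h^4 + 9*h^3 - 14*h^2 + 56*h - 21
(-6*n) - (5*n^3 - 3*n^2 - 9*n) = -5*n^3 + 3*n^2 + 3*n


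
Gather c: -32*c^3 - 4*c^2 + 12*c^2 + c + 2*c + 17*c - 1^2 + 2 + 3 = -32*c^3 + 8*c^2 + 20*c + 4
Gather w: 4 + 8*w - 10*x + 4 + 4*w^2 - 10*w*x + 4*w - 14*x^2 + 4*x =4*w^2 + w*(12 - 10*x) - 14*x^2 - 6*x + 8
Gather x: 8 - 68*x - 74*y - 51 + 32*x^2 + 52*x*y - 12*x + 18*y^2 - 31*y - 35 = 32*x^2 + x*(52*y - 80) + 18*y^2 - 105*y - 78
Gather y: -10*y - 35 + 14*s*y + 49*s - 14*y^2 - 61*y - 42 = 49*s - 14*y^2 + y*(14*s - 71) - 77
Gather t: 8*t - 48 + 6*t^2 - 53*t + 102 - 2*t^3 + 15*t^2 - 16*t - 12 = -2*t^3 + 21*t^2 - 61*t + 42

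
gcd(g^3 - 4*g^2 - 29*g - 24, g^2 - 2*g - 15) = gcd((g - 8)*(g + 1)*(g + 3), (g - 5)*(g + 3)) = g + 3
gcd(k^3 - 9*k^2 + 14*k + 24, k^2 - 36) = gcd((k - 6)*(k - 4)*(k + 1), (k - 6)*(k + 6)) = k - 6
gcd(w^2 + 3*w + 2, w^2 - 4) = w + 2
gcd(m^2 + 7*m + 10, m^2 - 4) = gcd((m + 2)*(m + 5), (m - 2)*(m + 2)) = m + 2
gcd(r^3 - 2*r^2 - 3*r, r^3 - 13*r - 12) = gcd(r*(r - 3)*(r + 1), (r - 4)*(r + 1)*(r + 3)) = r + 1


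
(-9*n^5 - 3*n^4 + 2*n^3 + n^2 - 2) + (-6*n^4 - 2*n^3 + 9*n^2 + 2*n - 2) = -9*n^5 - 9*n^4 + 10*n^2 + 2*n - 4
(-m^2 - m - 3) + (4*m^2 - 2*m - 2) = 3*m^2 - 3*m - 5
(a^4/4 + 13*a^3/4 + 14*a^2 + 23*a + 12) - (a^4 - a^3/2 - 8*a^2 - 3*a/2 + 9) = -3*a^4/4 + 15*a^3/4 + 22*a^2 + 49*a/2 + 3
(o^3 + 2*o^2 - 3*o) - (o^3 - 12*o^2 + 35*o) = 14*o^2 - 38*o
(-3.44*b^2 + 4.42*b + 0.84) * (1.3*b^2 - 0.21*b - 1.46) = -4.472*b^4 + 6.4684*b^3 + 5.1862*b^2 - 6.6296*b - 1.2264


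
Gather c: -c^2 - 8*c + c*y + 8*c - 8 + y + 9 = -c^2 + c*y + y + 1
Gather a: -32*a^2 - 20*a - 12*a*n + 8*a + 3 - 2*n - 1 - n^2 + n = -32*a^2 + a*(-12*n - 12) - n^2 - n + 2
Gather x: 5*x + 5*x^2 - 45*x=5*x^2 - 40*x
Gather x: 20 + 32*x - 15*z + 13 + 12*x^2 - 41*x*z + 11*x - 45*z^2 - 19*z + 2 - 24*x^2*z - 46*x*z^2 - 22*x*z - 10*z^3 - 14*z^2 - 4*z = x^2*(12 - 24*z) + x*(-46*z^2 - 63*z + 43) - 10*z^3 - 59*z^2 - 38*z + 35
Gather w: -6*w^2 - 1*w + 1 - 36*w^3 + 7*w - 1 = -36*w^3 - 6*w^2 + 6*w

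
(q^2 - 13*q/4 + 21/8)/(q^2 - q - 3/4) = (4*q - 7)/(2*(2*q + 1))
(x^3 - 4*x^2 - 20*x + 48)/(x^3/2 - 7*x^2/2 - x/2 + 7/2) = 2*(x^3 - 4*x^2 - 20*x + 48)/(x^3 - 7*x^2 - x + 7)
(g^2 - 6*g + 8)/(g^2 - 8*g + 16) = (g - 2)/(g - 4)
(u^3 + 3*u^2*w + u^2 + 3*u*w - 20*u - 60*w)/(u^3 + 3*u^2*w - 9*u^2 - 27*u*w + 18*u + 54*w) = (u^2 + u - 20)/(u^2 - 9*u + 18)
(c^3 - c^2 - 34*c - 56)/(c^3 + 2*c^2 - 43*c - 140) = (c + 2)/(c + 5)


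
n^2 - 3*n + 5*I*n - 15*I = (n - 3)*(n + 5*I)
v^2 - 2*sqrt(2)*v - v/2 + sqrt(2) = (v - 1/2)*(v - 2*sqrt(2))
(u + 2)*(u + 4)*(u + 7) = u^3 + 13*u^2 + 50*u + 56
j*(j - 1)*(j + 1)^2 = j^4 + j^3 - j^2 - j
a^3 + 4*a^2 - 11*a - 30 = (a - 3)*(a + 2)*(a + 5)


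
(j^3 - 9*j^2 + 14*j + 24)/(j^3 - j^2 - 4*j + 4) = (j^3 - 9*j^2 + 14*j + 24)/(j^3 - j^2 - 4*j + 4)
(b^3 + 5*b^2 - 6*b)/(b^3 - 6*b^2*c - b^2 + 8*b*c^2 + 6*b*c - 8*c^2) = b*(b + 6)/(b^2 - 6*b*c + 8*c^2)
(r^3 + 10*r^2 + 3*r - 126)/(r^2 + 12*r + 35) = (r^2 + 3*r - 18)/(r + 5)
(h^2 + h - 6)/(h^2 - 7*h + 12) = (h^2 + h - 6)/(h^2 - 7*h + 12)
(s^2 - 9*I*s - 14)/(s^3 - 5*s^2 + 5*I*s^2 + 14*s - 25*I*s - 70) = (s - 7*I)/(s^2 + s*(-5 + 7*I) - 35*I)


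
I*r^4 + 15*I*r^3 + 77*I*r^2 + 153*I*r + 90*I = (r + 3)*(r + 5)*(r + 6)*(I*r + I)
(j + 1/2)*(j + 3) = j^2 + 7*j/2 + 3/2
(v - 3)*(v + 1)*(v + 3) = v^3 + v^2 - 9*v - 9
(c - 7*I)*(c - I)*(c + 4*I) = c^3 - 4*I*c^2 + 25*c - 28*I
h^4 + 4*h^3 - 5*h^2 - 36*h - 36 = (h - 3)*(h + 2)^2*(h + 3)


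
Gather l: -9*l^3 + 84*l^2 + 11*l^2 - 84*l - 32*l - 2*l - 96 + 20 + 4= -9*l^3 + 95*l^2 - 118*l - 72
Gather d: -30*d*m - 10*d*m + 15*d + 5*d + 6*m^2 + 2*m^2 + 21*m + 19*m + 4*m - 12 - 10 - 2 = d*(20 - 40*m) + 8*m^2 + 44*m - 24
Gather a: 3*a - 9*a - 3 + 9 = 6 - 6*a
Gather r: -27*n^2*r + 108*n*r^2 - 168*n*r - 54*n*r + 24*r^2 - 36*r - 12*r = r^2*(108*n + 24) + r*(-27*n^2 - 222*n - 48)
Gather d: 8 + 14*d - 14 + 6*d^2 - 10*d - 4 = 6*d^2 + 4*d - 10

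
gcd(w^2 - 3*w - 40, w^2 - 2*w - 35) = w + 5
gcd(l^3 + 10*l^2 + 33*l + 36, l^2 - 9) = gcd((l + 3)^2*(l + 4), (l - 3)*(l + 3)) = l + 3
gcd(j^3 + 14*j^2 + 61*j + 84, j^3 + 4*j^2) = j + 4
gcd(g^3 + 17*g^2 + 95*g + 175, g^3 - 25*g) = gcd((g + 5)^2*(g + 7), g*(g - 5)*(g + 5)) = g + 5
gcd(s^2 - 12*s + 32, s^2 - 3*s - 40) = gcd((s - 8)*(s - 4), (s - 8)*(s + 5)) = s - 8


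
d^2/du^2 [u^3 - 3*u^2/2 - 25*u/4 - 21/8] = 6*u - 3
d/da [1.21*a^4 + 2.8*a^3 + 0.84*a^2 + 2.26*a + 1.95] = 4.84*a^3 + 8.4*a^2 + 1.68*a + 2.26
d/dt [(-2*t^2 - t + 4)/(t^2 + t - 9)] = (-t^2 + 28*t + 5)/(t^4 + 2*t^3 - 17*t^2 - 18*t + 81)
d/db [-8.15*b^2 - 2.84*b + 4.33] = -16.3*b - 2.84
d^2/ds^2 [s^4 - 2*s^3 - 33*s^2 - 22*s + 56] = 12*s^2 - 12*s - 66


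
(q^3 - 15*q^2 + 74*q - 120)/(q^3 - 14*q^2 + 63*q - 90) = (q - 4)/(q - 3)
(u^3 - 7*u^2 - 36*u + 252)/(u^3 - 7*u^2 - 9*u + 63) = (u^2 - 36)/(u^2 - 9)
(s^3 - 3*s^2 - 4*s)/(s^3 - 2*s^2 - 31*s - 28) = s*(s - 4)/(s^2 - 3*s - 28)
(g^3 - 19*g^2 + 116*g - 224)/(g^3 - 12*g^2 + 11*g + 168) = (g - 4)/(g + 3)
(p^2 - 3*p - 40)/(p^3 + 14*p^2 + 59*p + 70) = (p - 8)/(p^2 + 9*p + 14)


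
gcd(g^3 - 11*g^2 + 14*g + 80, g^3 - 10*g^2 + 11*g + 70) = g^2 - 3*g - 10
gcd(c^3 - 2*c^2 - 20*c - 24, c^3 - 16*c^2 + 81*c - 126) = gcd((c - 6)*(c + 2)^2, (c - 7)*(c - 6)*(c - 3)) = c - 6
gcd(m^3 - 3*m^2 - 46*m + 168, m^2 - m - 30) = m - 6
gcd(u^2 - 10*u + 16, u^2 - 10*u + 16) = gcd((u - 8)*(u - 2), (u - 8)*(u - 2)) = u^2 - 10*u + 16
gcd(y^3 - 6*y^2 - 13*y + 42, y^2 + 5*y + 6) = y + 3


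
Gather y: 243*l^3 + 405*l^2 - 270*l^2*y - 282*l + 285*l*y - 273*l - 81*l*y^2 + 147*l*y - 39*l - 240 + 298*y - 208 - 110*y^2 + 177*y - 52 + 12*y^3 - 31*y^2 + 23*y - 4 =243*l^3 + 405*l^2 - 594*l + 12*y^3 + y^2*(-81*l - 141) + y*(-270*l^2 + 432*l + 498) - 504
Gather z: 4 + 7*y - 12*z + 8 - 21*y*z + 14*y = 21*y + z*(-21*y - 12) + 12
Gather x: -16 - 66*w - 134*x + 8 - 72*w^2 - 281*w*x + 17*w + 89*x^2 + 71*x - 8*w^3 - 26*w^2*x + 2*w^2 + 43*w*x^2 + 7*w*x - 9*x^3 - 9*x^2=-8*w^3 - 70*w^2 - 49*w - 9*x^3 + x^2*(43*w + 80) + x*(-26*w^2 - 274*w - 63) - 8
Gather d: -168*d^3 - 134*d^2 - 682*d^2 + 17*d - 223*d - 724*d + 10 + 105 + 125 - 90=-168*d^3 - 816*d^2 - 930*d + 150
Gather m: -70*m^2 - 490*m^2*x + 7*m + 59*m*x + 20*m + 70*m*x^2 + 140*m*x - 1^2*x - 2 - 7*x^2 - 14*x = m^2*(-490*x - 70) + m*(70*x^2 + 199*x + 27) - 7*x^2 - 15*x - 2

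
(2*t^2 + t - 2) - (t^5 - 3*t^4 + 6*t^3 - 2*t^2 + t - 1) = -t^5 + 3*t^4 - 6*t^3 + 4*t^2 - 1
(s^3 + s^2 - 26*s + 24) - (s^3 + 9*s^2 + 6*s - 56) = -8*s^2 - 32*s + 80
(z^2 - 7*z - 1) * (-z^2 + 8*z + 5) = -z^4 + 15*z^3 - 50*z^2 - 43*z - 5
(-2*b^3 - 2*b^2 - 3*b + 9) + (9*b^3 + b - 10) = 7*b^3 - 2*b^2 - 2*b - 1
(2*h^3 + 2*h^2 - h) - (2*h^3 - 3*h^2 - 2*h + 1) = 5*h^2 + h - 1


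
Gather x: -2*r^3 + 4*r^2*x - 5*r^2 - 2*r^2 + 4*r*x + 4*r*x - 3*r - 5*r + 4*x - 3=-2*r^3 - 7*r^2 - 8*r + x*(4*r^2 + 8*r + 4) - 3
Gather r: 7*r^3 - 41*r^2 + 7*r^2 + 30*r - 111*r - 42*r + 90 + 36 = 7*r^3 - 34*r^2 - 123*r + 126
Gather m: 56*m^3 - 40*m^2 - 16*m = 56*m^3 - 40*m^2 - 16*m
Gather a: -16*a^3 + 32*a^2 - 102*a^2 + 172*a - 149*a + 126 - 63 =-16*a^3 - 70*a^2 + 23*a + 63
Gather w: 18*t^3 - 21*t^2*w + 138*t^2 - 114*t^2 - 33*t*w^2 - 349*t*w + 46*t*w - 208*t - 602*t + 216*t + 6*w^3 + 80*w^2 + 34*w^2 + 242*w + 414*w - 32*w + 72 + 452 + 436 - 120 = 18*t^3 + 24*t^2 - 594*t + 6*w^3 + w^2*(114 - 33*t) + w*(-21*t^2 - 303*t + 624) + 840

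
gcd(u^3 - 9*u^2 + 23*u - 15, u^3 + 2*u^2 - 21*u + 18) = u^2 - 4*u + 3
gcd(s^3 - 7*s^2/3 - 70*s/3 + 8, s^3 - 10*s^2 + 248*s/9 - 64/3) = s - 6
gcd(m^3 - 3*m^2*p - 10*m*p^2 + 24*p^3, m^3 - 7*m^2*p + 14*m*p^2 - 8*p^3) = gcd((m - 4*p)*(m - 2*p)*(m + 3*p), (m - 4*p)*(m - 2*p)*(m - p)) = m^2 - 6*m*p + 8*p^2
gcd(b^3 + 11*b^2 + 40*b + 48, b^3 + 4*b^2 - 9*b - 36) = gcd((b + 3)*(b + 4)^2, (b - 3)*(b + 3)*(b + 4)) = b^2 + 7*b + 12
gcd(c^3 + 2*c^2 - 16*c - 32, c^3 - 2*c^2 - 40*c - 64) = c^2 + 6*c + 8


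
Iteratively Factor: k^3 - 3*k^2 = (k)*(k^2 - 3*k) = k^2*(k - 3)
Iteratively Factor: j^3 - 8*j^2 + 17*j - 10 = (j - 2)*(j^2 - 6*j + 5) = (j - 5)*(j - 2)*(j - 1)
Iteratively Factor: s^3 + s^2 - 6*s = (s + 3)*(s^2 - 2*s) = s*(s + 3)*(s - 2)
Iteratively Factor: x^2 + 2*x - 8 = (x - 2)*(x + 4)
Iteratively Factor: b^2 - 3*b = (b)*(b - 3)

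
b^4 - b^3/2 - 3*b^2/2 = b^2*(b - 3/2)*(b + 1)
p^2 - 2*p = p*(p - 2)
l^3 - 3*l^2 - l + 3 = (l - 3)*(l - 1)*(l + 1)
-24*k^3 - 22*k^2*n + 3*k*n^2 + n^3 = (-4*k + n)*(k + n)*(6*k + n)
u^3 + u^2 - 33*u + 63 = (u - 3)^2*(u + 7)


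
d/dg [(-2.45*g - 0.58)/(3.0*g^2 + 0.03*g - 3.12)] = (7.35*g^2 + 3.48*g + 7.6614)/(9.0*g^4 + 0.18*g^3 - 18.7191*g^2 - 0.1872*g + 9.7344)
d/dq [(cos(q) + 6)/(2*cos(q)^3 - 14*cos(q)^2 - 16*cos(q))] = (-165*cos(q) + 11*cos(2*q) + cos(3*q) - 85)*sin(q)/(4*(cos(q) - 8)^2*(cos(q) + 1)^2*cos(q)^2)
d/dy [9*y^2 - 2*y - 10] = 18*y - 2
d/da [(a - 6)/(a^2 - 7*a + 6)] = -1/(a^2 - 2*a + 1)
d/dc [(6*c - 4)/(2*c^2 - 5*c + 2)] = 4*(-3*c^2 + 4*c - 2)/(4*c^4 - 20*c^3 + 33*c^2 - 20*c + 4)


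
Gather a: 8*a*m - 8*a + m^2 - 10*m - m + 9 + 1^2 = a*(8*m - 8) + m^2 - 11*m + 10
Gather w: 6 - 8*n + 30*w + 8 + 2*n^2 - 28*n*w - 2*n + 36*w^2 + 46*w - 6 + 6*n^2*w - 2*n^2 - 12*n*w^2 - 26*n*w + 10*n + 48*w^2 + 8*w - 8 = w^2*(84 - 12*n) + w*(6*n^2 - 54*n + 84)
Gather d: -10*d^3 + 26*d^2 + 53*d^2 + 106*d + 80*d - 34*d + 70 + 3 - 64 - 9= -10*d^3 + 79*d^2 + 152*d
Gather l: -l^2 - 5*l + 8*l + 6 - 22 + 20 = -l^2 + 3*l + 4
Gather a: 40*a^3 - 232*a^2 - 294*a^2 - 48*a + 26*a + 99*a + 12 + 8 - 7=40*a^3 - 526*a^2 + 77*a + 13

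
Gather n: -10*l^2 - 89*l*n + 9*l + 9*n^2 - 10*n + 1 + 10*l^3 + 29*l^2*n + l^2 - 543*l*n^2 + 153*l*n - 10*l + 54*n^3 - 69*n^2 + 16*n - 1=10*l^3 - 9*l^2 - l + 54*n^3 + n^2*(-543*l - 60) + n*(29*l^2 + 64*l + 6)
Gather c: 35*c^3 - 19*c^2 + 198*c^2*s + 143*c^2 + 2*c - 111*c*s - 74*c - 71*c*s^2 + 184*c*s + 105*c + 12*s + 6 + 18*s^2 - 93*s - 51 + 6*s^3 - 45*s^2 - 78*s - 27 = 35*c^3 + c^2*(198*s + 124) + c*(-71*s^2 + 73*s + 33) + 6*s^3 - 27*s^2 - 159*s - 72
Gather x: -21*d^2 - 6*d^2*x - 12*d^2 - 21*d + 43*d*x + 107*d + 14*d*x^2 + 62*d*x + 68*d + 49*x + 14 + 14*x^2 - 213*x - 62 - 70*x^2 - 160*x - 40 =-33*d^2 + 154*d + x^2*(14*d - 56) + x*(-6*d^2 + 105*d - 324) - 88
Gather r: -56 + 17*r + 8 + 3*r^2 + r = 3*r^2 + 18*r - 48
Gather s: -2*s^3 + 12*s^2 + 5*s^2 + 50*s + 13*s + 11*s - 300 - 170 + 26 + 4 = -2*s^3 + 17*s^2 + 74*s - 440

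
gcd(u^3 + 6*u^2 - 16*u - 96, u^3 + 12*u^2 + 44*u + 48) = u^2 + 10*u + 24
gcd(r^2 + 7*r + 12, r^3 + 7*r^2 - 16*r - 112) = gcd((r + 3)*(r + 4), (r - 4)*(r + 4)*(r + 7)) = r + 4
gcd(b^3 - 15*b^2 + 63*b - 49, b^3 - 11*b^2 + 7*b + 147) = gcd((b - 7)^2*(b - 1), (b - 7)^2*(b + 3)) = b^2 - 14*b + 49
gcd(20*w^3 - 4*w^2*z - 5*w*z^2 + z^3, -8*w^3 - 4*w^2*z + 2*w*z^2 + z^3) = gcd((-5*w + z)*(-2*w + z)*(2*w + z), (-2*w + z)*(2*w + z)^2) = -4*w^2 + z^2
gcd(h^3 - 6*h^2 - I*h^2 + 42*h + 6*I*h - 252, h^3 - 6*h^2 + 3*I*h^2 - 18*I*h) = h - 6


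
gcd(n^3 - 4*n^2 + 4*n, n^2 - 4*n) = n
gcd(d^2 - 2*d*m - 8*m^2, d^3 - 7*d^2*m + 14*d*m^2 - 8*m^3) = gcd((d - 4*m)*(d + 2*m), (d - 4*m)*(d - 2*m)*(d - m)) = d - 4*m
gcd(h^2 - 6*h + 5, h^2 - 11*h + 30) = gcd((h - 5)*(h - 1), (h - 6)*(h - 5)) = h - 5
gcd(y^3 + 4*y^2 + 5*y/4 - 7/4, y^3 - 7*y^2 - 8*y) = y + 1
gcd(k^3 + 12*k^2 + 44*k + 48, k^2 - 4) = k + 2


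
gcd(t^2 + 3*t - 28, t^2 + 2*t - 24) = t - 4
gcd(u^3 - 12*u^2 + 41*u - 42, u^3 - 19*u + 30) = u^2 - 5*u + 6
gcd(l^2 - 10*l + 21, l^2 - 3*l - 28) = l - 7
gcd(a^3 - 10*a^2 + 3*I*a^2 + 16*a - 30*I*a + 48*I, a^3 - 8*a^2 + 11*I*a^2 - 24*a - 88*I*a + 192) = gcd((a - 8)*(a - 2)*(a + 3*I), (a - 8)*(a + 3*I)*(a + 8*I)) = a^2 + a*(-8 + 3*I) - 24*I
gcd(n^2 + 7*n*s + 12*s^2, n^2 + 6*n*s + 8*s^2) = n + 4*s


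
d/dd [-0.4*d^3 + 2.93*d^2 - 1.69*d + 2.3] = -1.2*d^2 + 5.86*d - 1.69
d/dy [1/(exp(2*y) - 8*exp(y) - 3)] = 2*(4 - exp(y))*exp(y)/(-exp(2*y) + 8*exp(y) + 3)^2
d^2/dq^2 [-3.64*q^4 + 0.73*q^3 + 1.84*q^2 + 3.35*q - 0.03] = -43.68*q^2 + 4.38*q + 3.68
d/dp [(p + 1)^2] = 2*p + 2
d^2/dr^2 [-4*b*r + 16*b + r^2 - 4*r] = 2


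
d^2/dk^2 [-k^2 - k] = -2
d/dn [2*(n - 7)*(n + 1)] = 4*n - 12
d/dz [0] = 0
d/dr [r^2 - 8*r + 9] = 2*r - 8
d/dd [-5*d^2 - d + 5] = -10*d - 1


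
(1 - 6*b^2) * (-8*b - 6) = 48*b^3 + 36*b^2 - 8*b - 6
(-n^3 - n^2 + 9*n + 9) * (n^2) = -n^5 - n^4 + 9*n^3 + 9*n^2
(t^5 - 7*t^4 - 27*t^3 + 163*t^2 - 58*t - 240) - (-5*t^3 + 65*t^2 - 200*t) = t^5 - 7*t^4 - 22*t^3 + 98*t^2 + 142*t - 240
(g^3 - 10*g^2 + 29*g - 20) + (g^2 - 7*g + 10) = g^3 - 9*g^2 + 22*g - 10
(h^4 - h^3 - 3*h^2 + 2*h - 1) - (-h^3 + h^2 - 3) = h^4 - 4*h^2 + 2*h + 2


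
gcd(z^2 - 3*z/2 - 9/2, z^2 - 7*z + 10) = 1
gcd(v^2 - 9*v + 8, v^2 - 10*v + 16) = v - 8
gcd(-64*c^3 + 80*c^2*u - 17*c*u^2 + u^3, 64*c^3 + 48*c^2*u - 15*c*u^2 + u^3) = 64*c^2 - 16*c*u + u^2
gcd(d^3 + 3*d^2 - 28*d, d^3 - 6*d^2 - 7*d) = d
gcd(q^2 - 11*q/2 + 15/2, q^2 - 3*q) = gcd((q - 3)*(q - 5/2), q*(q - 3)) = q - 3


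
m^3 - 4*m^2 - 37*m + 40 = (m - 8)*(m - 1)*(m + 5)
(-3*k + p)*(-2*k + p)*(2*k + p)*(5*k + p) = 60*k^4 - 8*k^3*p - 19*k^2*p^2 + 2*k*p^3 + p^4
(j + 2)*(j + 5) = j^2 + 7*j + 10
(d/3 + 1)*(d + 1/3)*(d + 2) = d^3/3 + 16*d^2/9 + 23*d/9 + 2/3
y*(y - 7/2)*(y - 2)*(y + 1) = y^4 - 9*y^3/2 + 3*y^2/2 + 7*y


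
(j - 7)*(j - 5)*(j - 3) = j^3 - 15*j^2 + 71*j - 105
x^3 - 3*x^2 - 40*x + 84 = (x - 7)*(x - 2)*(x + 6)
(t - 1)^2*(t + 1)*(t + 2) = t^4 + t^3 - 3*t^2 - t + 2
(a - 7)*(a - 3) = a^2 - 10*a + 21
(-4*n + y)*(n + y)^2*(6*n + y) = -24*n^4 - 46*n^3*y - 19*n^2*y^2 + 4*n*y^3 + y^4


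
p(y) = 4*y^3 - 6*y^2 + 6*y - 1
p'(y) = 12*y^2 - 12*y + 6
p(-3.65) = -297.34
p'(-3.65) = 209.67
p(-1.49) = -36.49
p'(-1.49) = 50.52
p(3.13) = 81.66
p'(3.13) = 86.00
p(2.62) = 45.47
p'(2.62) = 56.93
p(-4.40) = -484.30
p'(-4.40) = 291.12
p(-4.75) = -593.56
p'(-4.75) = 333.75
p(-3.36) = -240.63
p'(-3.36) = 181.80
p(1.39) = 6.49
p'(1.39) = 12.51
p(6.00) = 683.00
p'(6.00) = 366.00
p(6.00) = 683.00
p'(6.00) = 366.00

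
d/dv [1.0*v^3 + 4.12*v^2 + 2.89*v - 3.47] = 3.0*v^2 + 8.24*v + 2.89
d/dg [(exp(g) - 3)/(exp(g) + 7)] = 10*exp(g)/(exp(g) + 7)^2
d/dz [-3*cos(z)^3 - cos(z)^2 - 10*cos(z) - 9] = (9*cos(z)^2 + 2*cos(z) + 10)*sin(z)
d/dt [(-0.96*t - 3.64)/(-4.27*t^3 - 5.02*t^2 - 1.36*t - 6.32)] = (-8.1984*t^3 - 51.4476*t^2 - 36.5456*t + 1.1168)/(18.2329*t^6 + 42.8708*t^5 + 36.8148*t^4 + 67.6272*t^3 + 65.3024*t^2 + 17.1904*t + 39.9424)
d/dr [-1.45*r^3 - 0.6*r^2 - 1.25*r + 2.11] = -4.35*r^2 - 1.2*r - 1.25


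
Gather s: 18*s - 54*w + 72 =18*s - 54*w + 72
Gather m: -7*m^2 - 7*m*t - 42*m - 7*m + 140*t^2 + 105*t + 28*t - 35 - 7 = -7*m^2 + m*(-7*t - 49) + 140*t^2 + 133*t - 42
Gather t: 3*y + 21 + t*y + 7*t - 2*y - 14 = t*(y + 7) + y + 7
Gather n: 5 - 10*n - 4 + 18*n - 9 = 8*n - 8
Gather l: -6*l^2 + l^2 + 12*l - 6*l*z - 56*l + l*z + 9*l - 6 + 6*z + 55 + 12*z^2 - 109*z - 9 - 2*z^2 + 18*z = -5*l^2 + l*(-5*z - 35) + 10*z^2 - 85*z + 40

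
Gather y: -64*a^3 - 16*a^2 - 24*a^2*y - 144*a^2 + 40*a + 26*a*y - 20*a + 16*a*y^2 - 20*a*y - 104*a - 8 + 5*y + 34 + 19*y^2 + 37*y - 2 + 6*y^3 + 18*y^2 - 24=-64*a^3 - 160*a^2 - 84*a + 6*y^3 + y^2*(16*a + 37) + y*(-24*a^2 + 6*a + 42)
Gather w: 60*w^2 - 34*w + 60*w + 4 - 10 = 60*w^2 + 26*w - 6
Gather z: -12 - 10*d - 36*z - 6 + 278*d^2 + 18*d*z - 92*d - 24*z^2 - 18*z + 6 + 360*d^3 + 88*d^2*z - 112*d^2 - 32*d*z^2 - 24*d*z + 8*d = 360*d^3 + 166*d^2 - 94*d + z^2*(-32*d - 24) + z*(88*d^2 - 6*d - 54) - 12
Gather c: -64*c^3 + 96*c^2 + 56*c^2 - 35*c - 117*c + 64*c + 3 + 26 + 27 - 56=-64*c^3 + 152*c^2 - 88*c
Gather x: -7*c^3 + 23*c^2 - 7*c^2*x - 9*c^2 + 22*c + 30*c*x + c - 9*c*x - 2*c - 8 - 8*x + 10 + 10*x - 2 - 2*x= -7*c^3 + 14*c^2 + 21*c + x*(-7*c^2 + 21*c)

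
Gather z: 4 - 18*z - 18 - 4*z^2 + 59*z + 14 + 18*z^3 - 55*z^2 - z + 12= 18*z^3 - 59*z^2 + 40*z + 12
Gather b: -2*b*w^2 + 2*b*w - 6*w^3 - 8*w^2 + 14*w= b*(-2*w^2 + 2*w) - 6*w^3 - 8*w^2 + 14*w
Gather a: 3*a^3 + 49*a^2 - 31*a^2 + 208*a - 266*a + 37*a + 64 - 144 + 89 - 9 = 3*a^3 + 18*a^2 - 21*a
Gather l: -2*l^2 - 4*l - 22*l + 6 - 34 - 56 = -2*l^2 - 26*l - 84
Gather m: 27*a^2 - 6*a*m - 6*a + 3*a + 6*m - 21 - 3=27*a^2 - 3*a + m*(6 - 6*a) - 24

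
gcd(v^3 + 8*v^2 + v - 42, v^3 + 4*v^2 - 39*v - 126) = v^2 + 10*v + 21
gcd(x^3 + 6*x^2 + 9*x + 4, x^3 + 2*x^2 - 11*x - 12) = x^2 + 5*x + 4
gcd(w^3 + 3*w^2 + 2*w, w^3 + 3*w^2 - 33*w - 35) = w + 1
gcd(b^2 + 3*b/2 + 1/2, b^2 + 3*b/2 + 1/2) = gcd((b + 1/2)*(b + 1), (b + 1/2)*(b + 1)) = b^2 + 3*b/2 + 1/2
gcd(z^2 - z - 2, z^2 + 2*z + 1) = z + 1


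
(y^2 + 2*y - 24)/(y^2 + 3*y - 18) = (y - 4)/(y - 3)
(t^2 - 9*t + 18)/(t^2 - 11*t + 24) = (t - 6)/(t - 8)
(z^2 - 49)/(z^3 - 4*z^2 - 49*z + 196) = 1/(z - 4)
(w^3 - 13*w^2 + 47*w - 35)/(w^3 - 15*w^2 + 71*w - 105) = (w - 1)/(w - 3)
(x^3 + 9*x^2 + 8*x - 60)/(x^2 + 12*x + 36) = (x^2 + 3*x - 10)/(x + 6)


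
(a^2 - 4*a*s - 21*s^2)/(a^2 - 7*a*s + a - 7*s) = (a + 3*s)/(a + 1)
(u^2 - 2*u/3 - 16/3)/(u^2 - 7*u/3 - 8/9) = 3*(u + 2)/(3*u + 1)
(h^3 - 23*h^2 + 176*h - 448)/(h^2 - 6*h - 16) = (h^2 - 15*h + 56)/(h + 2)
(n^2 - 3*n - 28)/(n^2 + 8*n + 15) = (n^2 - 3*n - 28)/(n^2 + 8*n + 15)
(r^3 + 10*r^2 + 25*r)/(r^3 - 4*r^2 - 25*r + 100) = r*(r + 5)/(r^2 - 9*r + 20)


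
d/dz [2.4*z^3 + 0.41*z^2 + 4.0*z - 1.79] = 7.2*z^2 + 0.82*z + 4.0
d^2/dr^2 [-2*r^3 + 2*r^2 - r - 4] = 4 - 12*r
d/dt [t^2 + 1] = 2*t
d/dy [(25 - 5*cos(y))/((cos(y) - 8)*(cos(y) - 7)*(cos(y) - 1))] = 5*(-2*cos(y)^3 + 31*cos(y)^2 - 160*cos(y) + 299)*sin(y)/((cos(y) - 8)^2*(cos(y) - 7)^2*(cos(y) - 1)^2)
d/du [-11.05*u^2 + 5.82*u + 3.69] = 5.82 - 22.1*u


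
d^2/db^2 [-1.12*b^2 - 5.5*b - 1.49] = -2.24000000000000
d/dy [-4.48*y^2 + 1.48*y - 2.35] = 1.48 - 8.96*y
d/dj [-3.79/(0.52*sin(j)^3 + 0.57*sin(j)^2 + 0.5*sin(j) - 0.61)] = (5.9124*sin(j)^2 + 4.3206*sin(j) + 1.895)*cos(j)/(0.52*sin(j)^3 + 0.57*sin(j)^2 + 0.5*sin(j) - 0.61)^2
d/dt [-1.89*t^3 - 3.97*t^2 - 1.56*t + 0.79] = -5.67*t^2 - 7.94*t - 1.56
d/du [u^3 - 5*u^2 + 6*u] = 3*u^2 - 10*u + 6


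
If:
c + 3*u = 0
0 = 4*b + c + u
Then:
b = u/2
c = -3*u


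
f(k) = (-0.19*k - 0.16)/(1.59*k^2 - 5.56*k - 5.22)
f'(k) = (5.56 - 3.18*k)*(-0.19*k - 0.16)/(1.59*k^2 - 5.56*k - 5.22)^2 - 0.19/(1.59*k^2 - 5.56*k - 5.22) = (0.3021*k^2 + 0.5088*k + 0.1022)/(2.5281*k^4 - 17.6808*k^3 + 14.314*k^2 + 58.0464*k + 27.2484)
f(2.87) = 0.09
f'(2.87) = 0.06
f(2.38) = 0.06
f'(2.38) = 0.03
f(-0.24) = 0.03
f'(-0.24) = -0.00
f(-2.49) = 0.02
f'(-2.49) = 0.00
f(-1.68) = 0.02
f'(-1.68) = 0.00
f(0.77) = 0.04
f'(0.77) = 0.01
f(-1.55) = 0.02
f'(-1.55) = 0.00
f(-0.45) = 0.03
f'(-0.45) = -0.01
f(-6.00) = 0.01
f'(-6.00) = 0.00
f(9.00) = -0.03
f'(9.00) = 0.01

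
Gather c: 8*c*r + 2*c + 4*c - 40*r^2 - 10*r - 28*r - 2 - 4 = c*(8*r + 6) - 40*r^2 - 38*r - 6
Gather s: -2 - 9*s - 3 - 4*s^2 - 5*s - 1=-4*s^2 - 14*s - 6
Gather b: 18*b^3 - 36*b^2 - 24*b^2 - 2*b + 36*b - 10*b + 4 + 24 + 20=18*b^3 - 60*b^2 + 24*b + 48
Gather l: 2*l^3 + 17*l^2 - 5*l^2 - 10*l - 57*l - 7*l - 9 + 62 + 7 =2*l^3 + 12*l^2 - 74*l + 60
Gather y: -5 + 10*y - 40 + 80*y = 90*y - 45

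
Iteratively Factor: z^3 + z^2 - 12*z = (z)*(z^2 + z - 12) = z*(z + 4)*(z - 3)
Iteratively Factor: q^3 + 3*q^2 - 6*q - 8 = (q - 2)*(q^2 + 5*q + 4) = (q - 2)*(q + 1)*(q + 4)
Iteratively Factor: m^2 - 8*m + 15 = (m - 3)*(m - 5)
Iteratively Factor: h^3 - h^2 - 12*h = (h - 4)*(h^2 + 3*h) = (h - 4)*(h + 3)*(h)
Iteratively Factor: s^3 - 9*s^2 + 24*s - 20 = (s - 5)*(s^2 - 4*s + 4) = (s - 5)*(s - 2)*(s - 2)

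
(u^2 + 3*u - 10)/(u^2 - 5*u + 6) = (u + 5)/(u - 3)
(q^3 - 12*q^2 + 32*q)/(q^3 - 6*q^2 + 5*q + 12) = q*(q - 8)/(q^2 - 2*q - 3)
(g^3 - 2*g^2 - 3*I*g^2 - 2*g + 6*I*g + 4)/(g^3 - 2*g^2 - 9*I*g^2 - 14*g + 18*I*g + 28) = (g - I)/(g - 7*I)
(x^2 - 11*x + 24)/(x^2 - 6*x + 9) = (x - 8)/(x - 3)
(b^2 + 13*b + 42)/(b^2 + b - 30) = (b + 7)/(b - 5)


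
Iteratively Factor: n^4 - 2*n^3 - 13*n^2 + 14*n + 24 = (n - 2)*(n^3 - 13*n - 12) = (n - 2)*(n + 1)*(n^2 - n - 12) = (n - 4)*(n - 2)*(n + 1)*(n + 3)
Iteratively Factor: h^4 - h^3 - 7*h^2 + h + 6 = (h + 2)*(h^3 - 3*h^2 - h + 3) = (h - 1)*(h + 2)*(h^2 - 2*h - 3) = (h - 1)*(h + 1)*(h + 2)*(h - 3)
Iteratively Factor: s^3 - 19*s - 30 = (s + 2)*(s^2 - 2*s - 15) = (s - 5)*(s + 2)*(s + 3)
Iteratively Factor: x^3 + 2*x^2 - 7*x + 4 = (x + 4)*(x^2 - 2*x + 1) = (x - 1)*(x + 4)*(x - 1)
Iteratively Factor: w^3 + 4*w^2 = (w)*(w^2 + 4*w) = w*(w + 4)*(w)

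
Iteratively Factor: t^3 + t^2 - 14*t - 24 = (t + 3)*(t^2 - 2*t - 8) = (t - 4)*(t + 3)*(t + 2)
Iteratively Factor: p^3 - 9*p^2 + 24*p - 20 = (p - 2)*(p^2 - 7*p + 10) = (p - 5)*(p - 2)*(p - 2)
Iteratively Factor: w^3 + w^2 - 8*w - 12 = (w + 2)*(w^2 - w - 6) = (w - 3)*(w + 2)*(w + 2)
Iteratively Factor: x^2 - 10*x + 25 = (x - 5)*(x - 5)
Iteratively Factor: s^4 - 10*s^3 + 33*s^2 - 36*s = (s - 3)*(s^3 - 7*s^2 + 12*s) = (s - 3)^2*(s^2 - 4*s) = (s - 4)*(s - 3)^2*(s)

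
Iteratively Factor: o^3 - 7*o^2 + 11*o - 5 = (o - 5)*(o^2 - 2*o + 1) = (o - 5)*(o - 1)*(o - 1)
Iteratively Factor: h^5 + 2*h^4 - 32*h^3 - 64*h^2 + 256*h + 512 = (h + 4)*(h^4 - 2*h^3 - 24*h^2 + 32*h + 128) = (h + 2)*(h + 4)*(h^3 - 4*h^2 - 16*h + 64) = (h - 4)*(h + 2)*(h + 4)*(h^2 - 16) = (h - 4)*(h + 2)*(h + 4)^2*(h - 4)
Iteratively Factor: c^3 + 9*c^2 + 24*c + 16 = (c + 4)*(c^2 + 5*c + 4) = (c + 1)*(c + 4)*(c + 4)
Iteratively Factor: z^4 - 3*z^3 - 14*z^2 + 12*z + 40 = (z + 2)*(z^3 - 5*z^2 - 4*z + 20) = (z - 5)*(z + 2)*(z^2 - 4) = (z - 5)*(z + 2)^2*(z - 2)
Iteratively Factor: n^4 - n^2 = (n)*(n^3 - n) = n*(n + 1)*(n^2 - n) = n*(n - 1)*(n + 1)*(n)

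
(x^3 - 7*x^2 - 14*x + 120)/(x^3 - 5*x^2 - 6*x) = (x^2 - x - 20)/(x*(x + 1))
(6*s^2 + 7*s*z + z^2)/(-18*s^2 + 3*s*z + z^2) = (s + z)/(-3*s + z)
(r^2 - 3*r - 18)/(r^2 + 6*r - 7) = (r^2 - 3*r - 18)/(r^2 + 6*r - 7)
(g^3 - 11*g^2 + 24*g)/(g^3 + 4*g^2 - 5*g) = (g^2 - 11*g + 24)/(g^2 + 4*g - 5)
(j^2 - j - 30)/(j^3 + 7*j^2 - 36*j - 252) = (j + 5)/(j^2 + 13*j + 42)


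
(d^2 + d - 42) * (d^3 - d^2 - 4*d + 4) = d^5 - 47*d^3 + 42*d^2 + 172*d - 168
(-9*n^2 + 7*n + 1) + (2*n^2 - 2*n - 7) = -7*n^2 + 5*n - 6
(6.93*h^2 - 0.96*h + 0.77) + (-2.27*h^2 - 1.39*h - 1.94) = 4.66*h^2 - 2.35*h - 1.17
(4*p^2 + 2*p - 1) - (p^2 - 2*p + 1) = 3*p^2 + 4*p - 2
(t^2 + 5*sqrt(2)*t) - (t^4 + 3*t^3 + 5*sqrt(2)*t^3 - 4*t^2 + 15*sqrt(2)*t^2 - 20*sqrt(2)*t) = -t^4 - 5*sqrt(2)*t^3 - 3*t^3 - 15*sqrt(2)*t^2 + 5*t^2 + 25*sqrt(2)*t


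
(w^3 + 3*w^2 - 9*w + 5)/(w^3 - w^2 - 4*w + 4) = (w^2 + 4*w - 5)/(w^2 - 4)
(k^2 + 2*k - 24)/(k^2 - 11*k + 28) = (k + 6)/(k - 7)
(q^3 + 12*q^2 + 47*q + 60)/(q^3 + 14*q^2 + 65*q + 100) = (q + 3)/(q + 5)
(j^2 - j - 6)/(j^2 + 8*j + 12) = (j - 3)/(j + 6)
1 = 1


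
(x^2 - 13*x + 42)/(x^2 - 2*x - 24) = (x - 7)/(x + 4)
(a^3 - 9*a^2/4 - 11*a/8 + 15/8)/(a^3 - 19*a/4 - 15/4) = (4*a - 3)/(2*(2*a + 3))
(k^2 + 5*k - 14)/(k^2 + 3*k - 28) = (k - 2)/(k - 4)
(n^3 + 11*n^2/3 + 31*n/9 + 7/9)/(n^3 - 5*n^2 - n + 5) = (9*n^2 + 24*n + 7)/(9*(n^2 - 6*n + 5))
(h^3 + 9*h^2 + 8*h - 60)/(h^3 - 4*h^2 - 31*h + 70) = (h + 6)/(h - 7)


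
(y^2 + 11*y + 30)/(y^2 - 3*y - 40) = (y + 6)/(y - 8)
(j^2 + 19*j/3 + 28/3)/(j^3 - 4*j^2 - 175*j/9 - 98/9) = 3*(j + 4)/(3*j^2 - 19*j - 14)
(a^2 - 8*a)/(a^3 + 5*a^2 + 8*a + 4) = a*(a - 8)/(a^3 + 5*a^2 + 8*a + 4)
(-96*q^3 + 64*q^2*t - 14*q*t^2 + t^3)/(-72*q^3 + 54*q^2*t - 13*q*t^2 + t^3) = (4*q - t)/(3*q - t)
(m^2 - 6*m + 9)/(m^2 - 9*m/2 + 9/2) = 2*(m - 3)/(2*m - 3)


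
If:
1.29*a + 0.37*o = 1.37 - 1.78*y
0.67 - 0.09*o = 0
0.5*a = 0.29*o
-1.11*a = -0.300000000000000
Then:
No Solution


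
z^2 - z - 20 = (z - 5)*(z + 4)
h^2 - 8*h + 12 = (h - 6)*(h - 2)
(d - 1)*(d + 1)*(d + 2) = d^3 + 2*d^2 - d - 2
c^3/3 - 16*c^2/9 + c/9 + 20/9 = (c/3 + 1/3)*(c - 5)*(c - 4/3)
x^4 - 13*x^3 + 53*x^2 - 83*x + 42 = (x - 7)*(x - 3)*(x - 2)*(x - 1)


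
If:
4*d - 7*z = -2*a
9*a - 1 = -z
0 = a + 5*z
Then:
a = 5/44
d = -17/176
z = -1/44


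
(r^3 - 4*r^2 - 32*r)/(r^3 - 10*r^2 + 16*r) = (r + 4)/(r - 2)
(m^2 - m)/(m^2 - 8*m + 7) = m/(m - 7)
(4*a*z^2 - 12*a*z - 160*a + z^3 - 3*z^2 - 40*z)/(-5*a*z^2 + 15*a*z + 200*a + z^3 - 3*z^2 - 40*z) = (4*a + z)/(-5*a + z)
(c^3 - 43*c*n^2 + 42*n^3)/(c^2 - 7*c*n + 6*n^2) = c + 7*n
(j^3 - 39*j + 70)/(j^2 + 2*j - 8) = (j^2 + 2*j - 35)/(j + 4)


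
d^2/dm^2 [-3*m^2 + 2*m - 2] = -6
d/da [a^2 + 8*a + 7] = 2*a + 8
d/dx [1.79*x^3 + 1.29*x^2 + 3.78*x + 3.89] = 5.37*x^2 + 2.58*x + 3.78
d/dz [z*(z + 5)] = 2*z + 5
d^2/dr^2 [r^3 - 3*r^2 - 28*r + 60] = 6*r - 6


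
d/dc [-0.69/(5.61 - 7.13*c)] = -4.9197/(7.13*c - 5.61)^2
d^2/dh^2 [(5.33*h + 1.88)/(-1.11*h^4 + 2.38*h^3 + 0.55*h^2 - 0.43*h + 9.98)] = (-78.805116*h^7 + 178.965744*h^6 - 12.6262020000001*h^5 - 133.72731*h^4 - 1237.99159*h^3 + 1277.420088*h^2 + 446.133012*h - 25.802908)/(1.367631*h^12 - 8.797194*h^11 + 16.829487*h^10 - 3.173923*h^9 - 52.043853*h^8 + 161.76312*h^7 - 129.208834*h^6 - 107.893605*h^5 + 383.588589*h^4 - 696.905729*h^3 - 169.876566*h^2 + 128.484516*h - 994.011992)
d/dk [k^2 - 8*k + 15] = 2*k - 8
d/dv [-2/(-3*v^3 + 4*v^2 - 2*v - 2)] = 2*(-9*v^2 + 8*v - 2)/(3*v^3 - 4*v^2 + 2*v + 2)^2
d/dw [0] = 0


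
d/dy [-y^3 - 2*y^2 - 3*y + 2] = -3*y^2 - 4*y - 3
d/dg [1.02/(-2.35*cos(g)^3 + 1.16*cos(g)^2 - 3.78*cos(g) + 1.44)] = (-7.191*cos(g)^2 + 2.3664*cos(g) - 3.8556)*sin(g)/(2.35*cos(g)^3 - 1.16*cos(g)^2 + 3.78*cos(g) - 1.44)^2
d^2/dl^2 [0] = 0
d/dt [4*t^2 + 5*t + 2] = 8*t + 5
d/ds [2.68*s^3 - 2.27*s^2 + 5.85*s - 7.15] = 8.04*s^2 - 4.54*s + 5.85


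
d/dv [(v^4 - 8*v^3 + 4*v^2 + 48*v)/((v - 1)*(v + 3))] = 2*(v^5 - v^4 - 22*v^3 + 16*v^2 - 12*v - 72)/(v^4 + 4*v^3 - 2*v^2 - 12*v + 9)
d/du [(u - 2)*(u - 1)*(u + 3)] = 3*u^2 - 7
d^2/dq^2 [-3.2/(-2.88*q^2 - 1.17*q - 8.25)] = (-53.08416*q^2 - 21.56544*q + 3.2*(5.76*q + 1.17)*(11.52*q + 2.34) - 152.064)/(2.88*q^2 + 1.17*q + 8.25)^3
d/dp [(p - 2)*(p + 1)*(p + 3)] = 3*p^2 + 4*p - 5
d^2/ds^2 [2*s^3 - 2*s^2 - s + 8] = 12*s - 4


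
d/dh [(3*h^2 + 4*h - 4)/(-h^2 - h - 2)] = (h^2 - 20*h - 12)/(h^4 + 2*h^3 + 5*h^2 + 4*h + 4)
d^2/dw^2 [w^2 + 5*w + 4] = 2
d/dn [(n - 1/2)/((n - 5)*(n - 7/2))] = (-4*n^2 + 4*n + 53)/(4*n^4 - 68*n^3 + 429*n^2 - 1190*n + 1225)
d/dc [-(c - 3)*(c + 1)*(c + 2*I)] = -3*c^2 + 4*c*(1 - I) + 3 + 4*I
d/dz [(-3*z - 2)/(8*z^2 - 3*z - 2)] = 8*z*(3*z + 4)/(64*z^4 - 48*z^3 - 23*z^2 + 12*z + 4)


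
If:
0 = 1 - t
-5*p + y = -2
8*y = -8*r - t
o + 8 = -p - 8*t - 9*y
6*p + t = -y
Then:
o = -24/11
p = 1/11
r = 125/88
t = 1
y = -17/11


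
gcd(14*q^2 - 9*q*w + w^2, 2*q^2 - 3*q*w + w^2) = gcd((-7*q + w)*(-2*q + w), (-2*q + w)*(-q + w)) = 2*q - w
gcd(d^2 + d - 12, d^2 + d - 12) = d^2 + d - 12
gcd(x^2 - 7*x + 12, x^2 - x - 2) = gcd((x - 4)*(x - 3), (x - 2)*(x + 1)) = 1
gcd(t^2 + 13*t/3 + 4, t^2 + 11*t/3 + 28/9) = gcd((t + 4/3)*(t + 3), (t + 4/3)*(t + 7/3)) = t + 4/3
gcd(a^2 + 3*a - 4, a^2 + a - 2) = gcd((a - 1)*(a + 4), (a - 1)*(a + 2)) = a - 1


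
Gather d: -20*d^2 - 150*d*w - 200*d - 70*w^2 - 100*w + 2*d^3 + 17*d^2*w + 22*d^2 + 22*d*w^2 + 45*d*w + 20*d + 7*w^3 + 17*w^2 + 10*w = 2*d^3 + d^2*(17*w + 2) + d*(22*w^2 - 105*w - 180) + 7*w^3 - 53*w^2 - 90*w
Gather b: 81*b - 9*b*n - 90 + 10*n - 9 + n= b*(81 - 9*n) + 11*n - 99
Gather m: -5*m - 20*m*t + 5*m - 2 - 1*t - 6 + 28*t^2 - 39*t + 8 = -20*m*t + 28*t^2 - 40*t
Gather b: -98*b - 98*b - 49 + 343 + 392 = 686 - 196*b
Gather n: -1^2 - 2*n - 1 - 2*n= -4*n - 2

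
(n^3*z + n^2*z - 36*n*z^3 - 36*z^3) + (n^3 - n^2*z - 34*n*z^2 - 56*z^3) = n^3*z + n^3 - 36*n*z^3 - 34*n*z^2 - 92*z^3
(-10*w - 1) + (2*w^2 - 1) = 2*w^2 - 10*w - 2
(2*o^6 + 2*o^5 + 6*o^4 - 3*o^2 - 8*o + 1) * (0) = 0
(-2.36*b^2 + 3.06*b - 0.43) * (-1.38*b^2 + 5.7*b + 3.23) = 3.2568*b^4 - 17.6748*b^3 + 10.4126*b^2 + 7.4328*b - 1.3889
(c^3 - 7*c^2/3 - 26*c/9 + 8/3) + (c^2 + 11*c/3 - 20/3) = c^3 - 4*c^2/3 + 7*c/9 - 4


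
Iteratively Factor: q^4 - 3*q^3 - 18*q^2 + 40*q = (q - 2)*(q^3 - q^2 - 20*q) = (q - 2)*(q + 4)*(q^2 - 5*q) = q*(q - 2)*(q + 4)*(q - 5)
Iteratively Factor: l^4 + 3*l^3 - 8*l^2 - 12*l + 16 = (l + 4)*(l^3 - l^2 - 4*l + 4) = (l - 2)*(l + 4)*(l^2 + l - 2) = (l - 2)*(l - 1)*(l + 4)*(l + 2)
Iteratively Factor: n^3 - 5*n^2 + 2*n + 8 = (n - 2)*(n^2 - 3*n - 4) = (n - 4)*(n - 2)*(n + 1)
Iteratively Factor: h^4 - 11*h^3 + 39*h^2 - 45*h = (h - 5)*(h^3 - 6*h^2 + 9*h) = (h - 5)*(h - 3)*(h^2 - 3*h) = h*(h - 5)*(h - 3)*(h - 3)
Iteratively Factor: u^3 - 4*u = (u)*(u^2 - 4) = u*(u + 2)*(u - 2)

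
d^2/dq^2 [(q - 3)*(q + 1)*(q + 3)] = 6*q + 2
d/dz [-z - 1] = -1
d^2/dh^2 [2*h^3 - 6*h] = 12*h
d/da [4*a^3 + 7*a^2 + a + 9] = 12*a^2 + 14*a + 1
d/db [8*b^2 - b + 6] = 16*b - 1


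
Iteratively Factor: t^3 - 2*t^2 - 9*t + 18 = (t - 3)*(t^2 + t - 6) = (t - 3)*(t - 2)*(t + 3)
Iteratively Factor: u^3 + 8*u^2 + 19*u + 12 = (u + 1)*(u^2 + 7*u + 12) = (u + 1)*(u + 4)*(u + 3)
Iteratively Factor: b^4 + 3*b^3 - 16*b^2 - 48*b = (b + 4)*(b^3 - b^2 - 12*b) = (b - 4)*(b + 4)*(b^2 + 3*b) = (b - 4)*(b + 3)*(b + 4)*(b)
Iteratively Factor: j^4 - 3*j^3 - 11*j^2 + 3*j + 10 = (j - 1)*(j^3 - 2*j^2 - 13*j - 10) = (j - 1)*(j + 2)*(j^2 - 4*j - 5) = (j - 1)*(j + 1)*(j + 2)*(j - 5)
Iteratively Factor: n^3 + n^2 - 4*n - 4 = (n - 2)*(n^2 + 3*n + 2) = (n - 2)*(n + 1)*(n + 2)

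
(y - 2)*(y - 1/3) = y^2 - 7*y/3 + 2/3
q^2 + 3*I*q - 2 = (q + I)*(q + 2*I)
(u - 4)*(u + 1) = u^2 - 3*u - 4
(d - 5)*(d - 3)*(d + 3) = d^3 - 5*d^2 - 9*d + 45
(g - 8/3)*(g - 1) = g^2 - 11*g/3 + 8/3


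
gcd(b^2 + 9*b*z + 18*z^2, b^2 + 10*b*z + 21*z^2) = b + 3*z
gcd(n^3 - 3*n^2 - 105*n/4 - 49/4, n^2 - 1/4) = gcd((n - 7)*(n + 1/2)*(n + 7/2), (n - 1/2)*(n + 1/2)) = n + 1/2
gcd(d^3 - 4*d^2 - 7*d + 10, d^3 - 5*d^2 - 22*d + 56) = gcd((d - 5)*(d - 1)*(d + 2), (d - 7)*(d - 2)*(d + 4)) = 1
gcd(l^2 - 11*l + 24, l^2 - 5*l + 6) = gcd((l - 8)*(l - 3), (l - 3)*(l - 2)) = l - 3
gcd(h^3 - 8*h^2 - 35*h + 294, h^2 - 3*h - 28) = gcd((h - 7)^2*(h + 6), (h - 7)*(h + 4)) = h - 7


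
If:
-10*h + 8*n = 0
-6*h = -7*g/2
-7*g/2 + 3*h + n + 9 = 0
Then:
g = 432/49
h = 36/7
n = 45/7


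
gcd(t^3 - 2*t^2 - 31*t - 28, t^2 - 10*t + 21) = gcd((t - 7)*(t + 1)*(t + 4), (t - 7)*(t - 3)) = t - 7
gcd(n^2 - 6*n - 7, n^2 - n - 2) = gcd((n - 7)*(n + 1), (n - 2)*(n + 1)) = n + 1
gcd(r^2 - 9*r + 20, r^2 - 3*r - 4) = r - 4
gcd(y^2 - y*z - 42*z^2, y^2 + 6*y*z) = y + 6*z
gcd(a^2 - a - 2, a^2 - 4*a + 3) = 1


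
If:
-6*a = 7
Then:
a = -7/6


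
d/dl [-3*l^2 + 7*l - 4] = 7 - 6*l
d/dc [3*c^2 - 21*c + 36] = 6*c - 21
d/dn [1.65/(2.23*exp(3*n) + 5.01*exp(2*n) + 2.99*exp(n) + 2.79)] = (-11.0385*exp(2*n) - 16.533*exp(n) - 4.9335)*exp(n)/(2.23*exp(3*n) + 5.01*exp(2*n) + 2.99*exp(n) + 2.79)^2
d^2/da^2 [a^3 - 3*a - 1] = 6*a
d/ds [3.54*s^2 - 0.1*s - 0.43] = 7.08*s - 0.1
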